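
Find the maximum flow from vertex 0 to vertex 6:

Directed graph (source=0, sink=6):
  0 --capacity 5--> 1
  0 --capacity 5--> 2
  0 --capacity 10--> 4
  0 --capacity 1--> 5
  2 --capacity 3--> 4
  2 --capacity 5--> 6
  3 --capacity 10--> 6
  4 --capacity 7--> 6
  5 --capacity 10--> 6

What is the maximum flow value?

Computing max flow:
  Flow on (0->2): 5/5
  Flow on (0->4): 7/10
  Flow on (0->5): 1/1
  Flow on (2->6): 5/5
  Flow on (4->6): 7/7
  Flow on (5->6): 1/10
Maximum flow = 13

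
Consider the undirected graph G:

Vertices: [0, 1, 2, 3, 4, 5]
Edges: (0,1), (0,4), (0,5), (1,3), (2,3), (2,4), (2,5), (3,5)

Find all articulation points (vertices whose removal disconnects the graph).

No articulation points. The graph is biconnected.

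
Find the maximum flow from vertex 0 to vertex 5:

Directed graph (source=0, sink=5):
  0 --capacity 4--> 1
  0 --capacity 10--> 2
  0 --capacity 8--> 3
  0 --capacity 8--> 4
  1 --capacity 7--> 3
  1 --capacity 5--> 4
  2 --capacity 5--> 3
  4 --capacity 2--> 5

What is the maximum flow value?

Computing max flow:
  Flow on (0->4): 2/8
  Flow on (4->5): 2/2
Maximum flow = 2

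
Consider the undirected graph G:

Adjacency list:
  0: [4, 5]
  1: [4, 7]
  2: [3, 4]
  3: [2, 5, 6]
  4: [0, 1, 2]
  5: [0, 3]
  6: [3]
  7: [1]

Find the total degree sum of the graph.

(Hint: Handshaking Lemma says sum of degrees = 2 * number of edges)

Count edges: 8 edges.
By Handshaking Lemma: sum of degrees = 2 * 8 = 16.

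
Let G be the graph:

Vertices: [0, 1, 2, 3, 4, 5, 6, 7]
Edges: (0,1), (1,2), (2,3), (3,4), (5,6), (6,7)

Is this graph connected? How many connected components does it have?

Checking connectivity: the graph has 2 connected component(s).
Components: [[0, 1, 2, 3, 4], [5, 6, 7]]. The graph is NOT connected.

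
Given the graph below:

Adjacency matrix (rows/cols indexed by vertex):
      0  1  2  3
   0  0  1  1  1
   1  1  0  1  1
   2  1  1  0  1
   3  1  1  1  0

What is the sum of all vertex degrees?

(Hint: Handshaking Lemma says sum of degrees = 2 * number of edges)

Count edges: 6 edges.
By Handshaking Lemma: sum of degrees = 2 * 6 = 12.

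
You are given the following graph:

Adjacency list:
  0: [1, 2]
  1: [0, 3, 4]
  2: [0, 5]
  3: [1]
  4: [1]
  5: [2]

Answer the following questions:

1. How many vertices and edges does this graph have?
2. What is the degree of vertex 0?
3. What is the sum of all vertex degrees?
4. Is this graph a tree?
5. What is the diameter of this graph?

Count: 6 vertices, 5 edges.
Vertex 0 has neighbors [1, 2], degree = 2.
Handshaking lemma: 2 * 5 = 10.
A graph is a tree iff it is connected and has exactly n-1 edges. This graph is connected (all 6 vertices in one component) and has 6-1 = 5 edges. It is a tree.
Diameter (longest shortest path) = 4.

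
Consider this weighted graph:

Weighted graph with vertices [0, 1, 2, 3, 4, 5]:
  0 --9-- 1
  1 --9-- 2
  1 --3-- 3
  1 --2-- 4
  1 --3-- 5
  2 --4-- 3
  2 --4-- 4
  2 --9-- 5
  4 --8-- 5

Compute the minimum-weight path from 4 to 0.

Using Dijkstra's algorithm from vertex 4:
Shortest path: 4 -> 1 -> 0
Total weight: 2 + 9 = 11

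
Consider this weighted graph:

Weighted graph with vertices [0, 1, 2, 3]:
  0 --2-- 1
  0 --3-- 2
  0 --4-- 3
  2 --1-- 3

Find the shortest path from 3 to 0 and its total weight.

Using Dijkstra's algorithm from vertex 3:
Shortest path: 3 -> 0
Total weight: 4 = 4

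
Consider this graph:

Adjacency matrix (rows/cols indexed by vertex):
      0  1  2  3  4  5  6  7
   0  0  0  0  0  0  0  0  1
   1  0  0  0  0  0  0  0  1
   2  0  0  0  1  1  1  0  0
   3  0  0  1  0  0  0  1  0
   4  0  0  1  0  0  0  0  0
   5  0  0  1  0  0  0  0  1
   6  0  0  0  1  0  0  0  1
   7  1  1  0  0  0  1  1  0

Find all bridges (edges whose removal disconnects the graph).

A bridge is an edge whose removal increases the number of connected components.
Bridges found: (0,7), (1,7), (2,4)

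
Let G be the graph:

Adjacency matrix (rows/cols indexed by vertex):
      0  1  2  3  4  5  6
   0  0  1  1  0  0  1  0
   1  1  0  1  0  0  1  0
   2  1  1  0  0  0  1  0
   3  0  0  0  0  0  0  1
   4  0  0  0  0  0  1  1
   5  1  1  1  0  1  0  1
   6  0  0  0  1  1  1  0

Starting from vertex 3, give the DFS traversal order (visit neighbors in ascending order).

DFS from vertex 3 (neighbors processed in ascending order):
Visit order: 3, 6, 4, 5, 0, 1, 2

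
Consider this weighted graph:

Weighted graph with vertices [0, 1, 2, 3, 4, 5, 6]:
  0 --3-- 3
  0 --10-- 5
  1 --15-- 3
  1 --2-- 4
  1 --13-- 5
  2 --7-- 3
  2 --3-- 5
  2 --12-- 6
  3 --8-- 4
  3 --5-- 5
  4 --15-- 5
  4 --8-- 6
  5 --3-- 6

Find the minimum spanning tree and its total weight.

Applying Kruskal's algorithm (sort edges by weight, add if no cycle):
  Add (1,4) w=2
  Add (0,3) w=3
  Add (2,5) w=3
  Add (5,6) w=3
  Add (3,5) w=5
  Skip (2,3) w=7 (creates cycle)
  Add (3,4) w=8
  Skip (4,6) w=8 (creates cycle)
  Skip (0,5) w=10 (creates cycle)
  Skip (2,6) w=12 (creates cycle)
  Skip (1,5) w=13 (creates cycle)
  Skip (1,3) w=15 (creates cycle)
  Skip (4,5) w=15 (creates cycle)
MST weight = 24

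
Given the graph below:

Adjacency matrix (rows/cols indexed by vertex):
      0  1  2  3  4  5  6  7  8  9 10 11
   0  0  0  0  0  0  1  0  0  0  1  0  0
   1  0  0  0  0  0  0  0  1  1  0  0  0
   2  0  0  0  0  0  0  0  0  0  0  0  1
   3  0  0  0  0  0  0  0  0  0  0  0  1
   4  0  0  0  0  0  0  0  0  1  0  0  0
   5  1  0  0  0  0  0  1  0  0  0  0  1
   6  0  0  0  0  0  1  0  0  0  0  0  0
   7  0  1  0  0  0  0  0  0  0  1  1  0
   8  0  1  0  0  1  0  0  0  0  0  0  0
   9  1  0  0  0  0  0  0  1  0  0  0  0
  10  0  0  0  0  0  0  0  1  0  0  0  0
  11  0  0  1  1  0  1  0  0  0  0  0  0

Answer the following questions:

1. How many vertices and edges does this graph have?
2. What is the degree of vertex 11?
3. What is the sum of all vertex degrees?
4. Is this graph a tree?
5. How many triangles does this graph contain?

Count: 12 vertices, 11 edges.
Vertex 11 has neighbors [2, 3, 5], degree = 3.
Handshaking lemma: 2 * 11 = 22.
A graph is a tree iff it is connected and has exactly n-1 edges. This graph is connected (all 12 vertices in one component) and has 12-1 = 11 edges. It is a tree.
Number of triangles = 0.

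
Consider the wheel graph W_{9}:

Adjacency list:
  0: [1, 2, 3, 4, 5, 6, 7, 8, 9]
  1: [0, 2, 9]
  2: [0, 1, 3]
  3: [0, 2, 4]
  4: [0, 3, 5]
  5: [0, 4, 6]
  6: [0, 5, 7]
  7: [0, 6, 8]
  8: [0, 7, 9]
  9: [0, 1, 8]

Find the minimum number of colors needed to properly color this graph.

W_{9} = C_{9} plus a hub adjacent to every cycle vertex.
The outer cycle needs 3 colors (odd cycle); the hub is adjacent to all of them so needs a fresh color.
Chromatic number = 3 + 1 = 4.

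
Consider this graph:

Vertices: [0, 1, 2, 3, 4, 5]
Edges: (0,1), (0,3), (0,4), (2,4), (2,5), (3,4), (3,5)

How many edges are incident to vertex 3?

Vertex 3 has neighbors [0, 4, 5], so deg(3) = 3.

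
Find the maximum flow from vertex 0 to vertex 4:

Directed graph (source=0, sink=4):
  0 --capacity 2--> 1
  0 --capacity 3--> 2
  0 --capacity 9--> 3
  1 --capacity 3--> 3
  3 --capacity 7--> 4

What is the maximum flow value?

Computing max flow:
  Flow on (0->3): 7/9
  Flow on (3->4): 7/7
Maximum flow = 7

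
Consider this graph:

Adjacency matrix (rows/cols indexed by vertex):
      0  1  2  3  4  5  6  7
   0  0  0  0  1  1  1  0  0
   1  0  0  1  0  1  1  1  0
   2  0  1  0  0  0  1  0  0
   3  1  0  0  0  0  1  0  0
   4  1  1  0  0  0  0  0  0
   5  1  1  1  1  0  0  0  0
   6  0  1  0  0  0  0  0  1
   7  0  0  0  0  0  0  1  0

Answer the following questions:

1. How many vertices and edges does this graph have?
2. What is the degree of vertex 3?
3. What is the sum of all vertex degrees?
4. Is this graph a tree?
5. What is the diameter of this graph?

Count: 8 vertices, 10 edges.
Vertex 3 has neighbors [0, 5], degree = 2.
Handshaking lemma: 2 * 10 = 20.
A tree on 8 vertices has 7 edges. This graph has 10 edges (3 extra). Not a tree.
Diameter (longest shortest path) = 4.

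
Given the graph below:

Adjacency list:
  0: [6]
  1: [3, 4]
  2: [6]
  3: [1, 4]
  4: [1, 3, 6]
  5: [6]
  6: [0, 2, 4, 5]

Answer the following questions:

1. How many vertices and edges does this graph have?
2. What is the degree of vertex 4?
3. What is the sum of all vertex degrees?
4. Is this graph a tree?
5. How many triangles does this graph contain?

Count: 7 vertices, 7 edges.
Vertex 4 has neighbors [1, 3, 6], degree = 3.
Handshaking lemma: 2 * 7 = 14.
A tree on 7 vertices has 6 edges. This graph has 7 edges (1 extra). Not a tree.
Number of triangles = 1.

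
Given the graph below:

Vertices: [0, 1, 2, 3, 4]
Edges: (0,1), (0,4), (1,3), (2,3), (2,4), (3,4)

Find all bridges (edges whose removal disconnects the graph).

No bridges found. The graph is 2-edge-connected (no single edge removal disconnects it).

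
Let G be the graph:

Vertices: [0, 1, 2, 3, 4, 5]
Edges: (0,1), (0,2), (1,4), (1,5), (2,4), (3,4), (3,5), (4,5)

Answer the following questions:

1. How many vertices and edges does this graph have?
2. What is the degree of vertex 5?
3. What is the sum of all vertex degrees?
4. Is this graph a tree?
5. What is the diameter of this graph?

Count: 6 vertices, 8 edges.
Vertex 5 has neighbors [1, 3, 4], degree = 3.
Handshaking lemma: 2 * 8 = 16.
A tree on 6 vertices has 5 edges. This graph has 8 edges (3 extra). Not a tree.
Diameter (longest shortest path) = 3.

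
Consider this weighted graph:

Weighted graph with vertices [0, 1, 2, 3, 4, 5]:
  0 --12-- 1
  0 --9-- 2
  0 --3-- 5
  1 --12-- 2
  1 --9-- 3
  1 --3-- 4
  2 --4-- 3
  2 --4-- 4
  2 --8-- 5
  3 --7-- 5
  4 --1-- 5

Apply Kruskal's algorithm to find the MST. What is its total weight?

Applying Kruskal's algorithm (sort edges by weight, add if no cycle):
  Add (4,5) w=1
  Add (0,5) w=3
  Add (1,4) w=3
  Add (2,3) w=4
  Add (2,4) w=4
  Skip (3,5) w=7 (creates cycle)
  Skip (2,5) w=8 (creates cycle)
  Skip (0,2) w=9 (creates cycle)
  Skip (1,3) w=9 (creates cycle)
  Skip (0,1) w=12 (creates cycle)
  Skip (1,2) w=12 (creates cycle)
MST weight = 15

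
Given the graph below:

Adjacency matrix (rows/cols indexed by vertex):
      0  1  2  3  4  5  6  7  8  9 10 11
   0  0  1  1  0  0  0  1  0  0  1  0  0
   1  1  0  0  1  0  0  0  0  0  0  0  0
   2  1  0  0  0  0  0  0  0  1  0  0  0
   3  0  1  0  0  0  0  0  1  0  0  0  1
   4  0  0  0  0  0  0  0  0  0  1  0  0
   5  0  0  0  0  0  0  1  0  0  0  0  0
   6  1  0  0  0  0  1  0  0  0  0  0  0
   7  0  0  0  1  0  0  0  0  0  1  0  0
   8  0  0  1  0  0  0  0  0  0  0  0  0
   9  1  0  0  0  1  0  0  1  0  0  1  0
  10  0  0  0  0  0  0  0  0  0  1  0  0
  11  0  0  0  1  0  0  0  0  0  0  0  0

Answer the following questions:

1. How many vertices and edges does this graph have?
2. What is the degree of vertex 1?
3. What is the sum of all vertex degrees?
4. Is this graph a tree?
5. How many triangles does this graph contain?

Count: 12 vertices, 12 edges.
Vertex 1 has neighbors [0, 3], degree = 2.
Handshaking lemma: 2 * 12 = 24.
A tree on 12 vertices has 11 edges. This graph has 12 edges (1 extra). Not a tree.
Number of triangles = 0.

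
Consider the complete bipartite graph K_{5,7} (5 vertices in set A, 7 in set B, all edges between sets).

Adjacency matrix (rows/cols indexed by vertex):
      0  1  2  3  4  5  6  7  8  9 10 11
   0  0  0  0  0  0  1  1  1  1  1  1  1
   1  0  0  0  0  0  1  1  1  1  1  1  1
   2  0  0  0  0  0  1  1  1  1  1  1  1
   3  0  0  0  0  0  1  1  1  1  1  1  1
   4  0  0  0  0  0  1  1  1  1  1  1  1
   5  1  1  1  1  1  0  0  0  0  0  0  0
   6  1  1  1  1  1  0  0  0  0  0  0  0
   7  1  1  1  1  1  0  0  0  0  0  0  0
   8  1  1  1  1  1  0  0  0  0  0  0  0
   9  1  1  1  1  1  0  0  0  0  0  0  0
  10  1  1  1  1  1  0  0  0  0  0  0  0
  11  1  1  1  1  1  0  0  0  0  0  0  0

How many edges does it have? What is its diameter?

K_{5,7} has 5 * 7 = 35 edges.
Any vertex reaches any opposite-side vertex in 1 step; same-side vertices reach in 2 steps via any opposite-side vertex.
Diameter = 2.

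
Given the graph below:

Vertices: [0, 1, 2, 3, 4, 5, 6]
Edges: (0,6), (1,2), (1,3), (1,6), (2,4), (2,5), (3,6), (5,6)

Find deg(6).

Vertex 6 has neighbors [0, 1, 3, 5], so deg(6) = 4.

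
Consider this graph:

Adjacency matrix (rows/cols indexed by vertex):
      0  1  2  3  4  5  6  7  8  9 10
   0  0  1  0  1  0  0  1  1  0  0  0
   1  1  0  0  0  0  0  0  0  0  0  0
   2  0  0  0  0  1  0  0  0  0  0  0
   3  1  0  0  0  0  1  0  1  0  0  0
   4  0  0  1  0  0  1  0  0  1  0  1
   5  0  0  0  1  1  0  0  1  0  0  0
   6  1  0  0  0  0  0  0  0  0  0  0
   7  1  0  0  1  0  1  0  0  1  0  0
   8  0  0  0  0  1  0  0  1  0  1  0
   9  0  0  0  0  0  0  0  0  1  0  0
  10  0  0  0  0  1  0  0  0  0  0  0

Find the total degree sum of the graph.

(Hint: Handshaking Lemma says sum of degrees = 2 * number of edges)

Count edges: 13 edges.
By Handshaking Lemma: sum of degrees = 2 * 13 = 26.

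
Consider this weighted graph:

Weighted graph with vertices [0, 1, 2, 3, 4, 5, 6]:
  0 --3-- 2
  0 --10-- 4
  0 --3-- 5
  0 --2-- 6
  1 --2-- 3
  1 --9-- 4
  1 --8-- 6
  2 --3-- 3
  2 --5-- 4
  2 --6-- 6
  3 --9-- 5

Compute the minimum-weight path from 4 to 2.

Using Dijkstra's algorithm from vertex 4:
Shortest path: 4 -> 2
Total weight: 5 = 5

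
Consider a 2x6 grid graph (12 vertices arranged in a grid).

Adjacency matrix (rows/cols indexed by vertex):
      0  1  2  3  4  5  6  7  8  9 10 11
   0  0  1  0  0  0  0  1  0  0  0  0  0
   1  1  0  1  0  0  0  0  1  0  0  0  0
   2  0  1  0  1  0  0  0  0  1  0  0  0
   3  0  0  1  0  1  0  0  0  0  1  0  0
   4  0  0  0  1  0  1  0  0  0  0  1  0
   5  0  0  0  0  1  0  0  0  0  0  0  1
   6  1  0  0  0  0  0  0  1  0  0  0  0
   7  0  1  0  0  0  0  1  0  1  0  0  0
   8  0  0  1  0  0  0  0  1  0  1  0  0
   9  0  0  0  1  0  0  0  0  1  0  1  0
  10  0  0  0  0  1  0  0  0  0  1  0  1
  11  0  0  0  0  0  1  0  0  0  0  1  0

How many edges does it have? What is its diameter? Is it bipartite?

A 2x6 grid has 6 vertical edges and 10 horizontal edges.
Total edges = 6 + 10 = 16.
Diameter = (2-1) + (6-1) = 6 (corner to opposite corner).
Grid graphs are bipartite (checkerboard coloring).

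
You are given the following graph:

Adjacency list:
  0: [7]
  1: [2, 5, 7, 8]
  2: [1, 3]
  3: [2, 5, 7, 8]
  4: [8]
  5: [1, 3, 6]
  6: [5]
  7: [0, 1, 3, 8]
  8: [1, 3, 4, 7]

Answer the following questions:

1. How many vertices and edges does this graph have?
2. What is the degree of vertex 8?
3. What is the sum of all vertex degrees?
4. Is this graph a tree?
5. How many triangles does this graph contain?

Count: 9 vertices, 12 edges.
Vertex 8 has neighbors [1, 3, 4, 7], degree = 4.
Handshaking lemma: 2 * 12 = 24.
A tree on 9 vertices has 8 edges. This graph has 12 edges (4 extra). Not a tree.
Number of triangles = 2.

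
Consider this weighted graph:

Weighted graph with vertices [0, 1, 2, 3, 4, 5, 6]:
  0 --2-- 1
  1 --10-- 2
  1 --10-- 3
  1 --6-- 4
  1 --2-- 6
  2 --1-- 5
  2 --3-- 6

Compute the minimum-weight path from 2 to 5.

Using Dijkstra's algorithm from vertex 2:
Shortest path: 2 -> 5
Total weight: 1 = 1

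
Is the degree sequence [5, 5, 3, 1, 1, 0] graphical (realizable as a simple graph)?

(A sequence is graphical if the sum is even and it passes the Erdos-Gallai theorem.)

Sum of degrees = 15. Sum is odd, so the sequence is NOT graphical.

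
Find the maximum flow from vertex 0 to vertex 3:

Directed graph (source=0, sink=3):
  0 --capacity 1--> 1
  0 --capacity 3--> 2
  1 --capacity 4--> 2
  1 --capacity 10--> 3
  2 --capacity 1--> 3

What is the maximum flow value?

Computing max flow:
  Flow on (0->1): 1/1
  Flow on (0->2): 1/3
  Flow on (1->3): 1/10
  Flow on (2->3): 1/1
Maximum flow = 2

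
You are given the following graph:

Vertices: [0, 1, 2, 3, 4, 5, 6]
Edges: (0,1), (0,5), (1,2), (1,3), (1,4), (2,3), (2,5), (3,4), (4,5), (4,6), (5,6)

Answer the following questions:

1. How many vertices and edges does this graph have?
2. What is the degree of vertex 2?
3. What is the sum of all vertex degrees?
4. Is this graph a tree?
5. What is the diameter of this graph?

Count: 7 vertices, 11 edges.
Vertex 2 has neighbors [1, 3, 5], degree = 3.
Handshaking lemma: 2 * 11 = 22.
A tree on 7 vertices has 6 edges. This graph has 11 edges (5 extra). Not a tree.
Diameter (longest shortest path) = 2.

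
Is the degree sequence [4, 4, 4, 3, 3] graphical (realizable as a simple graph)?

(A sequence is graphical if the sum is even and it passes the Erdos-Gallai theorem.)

Sum of degrees = 18. Sum is even and passes Erdos-Gallai. The sequence IS graphical.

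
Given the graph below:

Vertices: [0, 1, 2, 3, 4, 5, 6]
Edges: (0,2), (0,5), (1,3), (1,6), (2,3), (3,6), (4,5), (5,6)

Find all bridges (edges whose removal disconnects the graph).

A bridge is an edge whose removal increases the number of connected components.
Bridges found: (4,5)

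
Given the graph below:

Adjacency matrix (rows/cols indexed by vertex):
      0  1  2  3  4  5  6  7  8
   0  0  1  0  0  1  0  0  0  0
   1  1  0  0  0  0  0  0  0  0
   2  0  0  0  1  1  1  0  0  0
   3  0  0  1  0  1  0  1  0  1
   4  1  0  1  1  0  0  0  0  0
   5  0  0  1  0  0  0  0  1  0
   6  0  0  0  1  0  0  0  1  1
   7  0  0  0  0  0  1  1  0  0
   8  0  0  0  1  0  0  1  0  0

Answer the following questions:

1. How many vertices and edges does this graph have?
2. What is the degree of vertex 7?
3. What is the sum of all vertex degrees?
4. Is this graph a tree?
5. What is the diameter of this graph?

Count: 9 vertices, 11 edges.
Vertex 7 has neighbors [5, 6], degree = 2.
Handshaking lemma: 2 * 11 = 22.
A tree on 9 vertices has 8 edges. This graph has 11 edges (3 extra). Not a tree.
Diameter (longest shortest path) = 5.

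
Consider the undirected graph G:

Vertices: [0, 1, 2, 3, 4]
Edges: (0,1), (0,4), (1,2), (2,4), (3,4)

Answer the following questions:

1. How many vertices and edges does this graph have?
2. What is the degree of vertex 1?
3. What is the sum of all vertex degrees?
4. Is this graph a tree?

Count: 5 vertices, 5 edges.
Vertex 1 has neighbors [0, 2], degree = 2.
Handshaking lemma: 2 * 5 = 10.
A tree on 5 vertices has 4 edges. This graph has 5 edges (1 extra). Not a tree.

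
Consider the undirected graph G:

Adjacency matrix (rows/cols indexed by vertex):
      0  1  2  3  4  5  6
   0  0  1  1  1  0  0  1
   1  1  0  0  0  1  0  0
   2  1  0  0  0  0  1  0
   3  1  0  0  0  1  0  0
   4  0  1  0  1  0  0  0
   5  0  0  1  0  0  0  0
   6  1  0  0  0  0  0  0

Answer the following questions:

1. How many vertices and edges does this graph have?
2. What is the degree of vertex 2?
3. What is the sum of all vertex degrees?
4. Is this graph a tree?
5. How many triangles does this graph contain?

Count: 7 vertices, 7 edges.
Vertex 2 has neighbors [0, 5], degree = 2.
Handshaking lemma: 2 * 7 = 14.
A tree on 7 vertices has 6 edges. This graph has 7 edges (1 extra). Not a tree.
Number of triangles = 0.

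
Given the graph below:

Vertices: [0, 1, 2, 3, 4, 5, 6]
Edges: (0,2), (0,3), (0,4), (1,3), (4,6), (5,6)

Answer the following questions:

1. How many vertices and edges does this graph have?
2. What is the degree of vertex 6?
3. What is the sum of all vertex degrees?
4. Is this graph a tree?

Count: 7 vertices, 6 edges.
Vertex 6 has neighbors [4, 5], degree = 2.
Handshaking lemma: 2 * 6 = 12.
A graph is a tree iff it is connected and has exactly n-1 edges. This graph is connected (all 7 vertices in one component) and has 7-1 = 6 edges. It is a tree.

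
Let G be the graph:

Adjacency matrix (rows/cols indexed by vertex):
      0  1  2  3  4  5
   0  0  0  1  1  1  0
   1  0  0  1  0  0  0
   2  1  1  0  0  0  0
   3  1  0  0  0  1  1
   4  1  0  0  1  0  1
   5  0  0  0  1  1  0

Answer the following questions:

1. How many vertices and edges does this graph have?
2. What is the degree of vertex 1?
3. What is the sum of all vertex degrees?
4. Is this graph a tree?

Count: 6 vertices, 7 edges.
Vertex 1 has neighbors [2], degree = 1.
Handshaking lemma: 2 * 7 = 14.
A tree on 6 vertices has 5 edges. This graph has 7 edges (2 extra). Not a tree.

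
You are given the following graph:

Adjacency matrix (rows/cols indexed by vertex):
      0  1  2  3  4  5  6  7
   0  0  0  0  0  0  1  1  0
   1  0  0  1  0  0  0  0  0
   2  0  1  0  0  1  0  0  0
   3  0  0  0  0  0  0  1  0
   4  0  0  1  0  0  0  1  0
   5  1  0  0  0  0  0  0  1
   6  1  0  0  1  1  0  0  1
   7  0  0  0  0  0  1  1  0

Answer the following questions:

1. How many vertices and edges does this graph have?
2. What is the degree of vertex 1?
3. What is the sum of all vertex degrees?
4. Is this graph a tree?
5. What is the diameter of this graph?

Count: 8 vertices, 8 edges.
Vertex 1 has neighbors [2], degree = 1.
Handshaking lemma: 2 * 8 = 16.
A tree on 8 vertices has 7 edges. This graph has 8 edges (1 extra). Not a tree.
Diameter (longest shortest path) = 5.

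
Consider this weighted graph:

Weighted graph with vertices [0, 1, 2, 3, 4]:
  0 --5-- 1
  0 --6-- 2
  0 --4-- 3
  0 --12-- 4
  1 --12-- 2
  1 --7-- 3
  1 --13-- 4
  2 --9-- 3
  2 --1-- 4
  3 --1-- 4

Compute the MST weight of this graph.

Applying Kruskal's algorithm (sort edges by weight, add if no cycle):
  Add (2,4) w=1
  Add (3,4) w=1
  Add (0,3) w=4
  Add (0,1) w=5
  Skip (0,2) w=6 (creates cycle)
  Skip (1,3) w=7 (creates cycle)
  Skip (2,3) w=9 (creates cycle)
  Skip (0,4) w=12 (creates cycle)
  Skip (1,2) w=12 (creates cycle)
  Skip (1,4) w=13 (creates cycle)
MST weight = 11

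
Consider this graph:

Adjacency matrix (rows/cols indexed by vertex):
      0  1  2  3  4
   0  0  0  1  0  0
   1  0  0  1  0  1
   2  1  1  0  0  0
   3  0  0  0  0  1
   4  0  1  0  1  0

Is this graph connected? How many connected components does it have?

Checking connectivity: the graph has 1 connected component(s).
All vertices are reachable from each other. The graph IS connected.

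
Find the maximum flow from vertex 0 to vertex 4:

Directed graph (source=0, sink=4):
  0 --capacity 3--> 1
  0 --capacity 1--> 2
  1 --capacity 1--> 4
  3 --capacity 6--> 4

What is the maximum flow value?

Computing max flow:
  Flow on (0->1): 1/3
  Flow on (1->4): 1/1
Maximum flow = 1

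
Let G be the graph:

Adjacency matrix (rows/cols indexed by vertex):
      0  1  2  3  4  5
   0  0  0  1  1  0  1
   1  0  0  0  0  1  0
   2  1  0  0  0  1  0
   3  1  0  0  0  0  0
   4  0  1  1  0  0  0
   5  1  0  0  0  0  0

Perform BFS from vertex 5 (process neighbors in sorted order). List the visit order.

BFS from vertex 5 (neighbors processed in ascending order):
Visit order: 5, 0, 2, 3, 4, 1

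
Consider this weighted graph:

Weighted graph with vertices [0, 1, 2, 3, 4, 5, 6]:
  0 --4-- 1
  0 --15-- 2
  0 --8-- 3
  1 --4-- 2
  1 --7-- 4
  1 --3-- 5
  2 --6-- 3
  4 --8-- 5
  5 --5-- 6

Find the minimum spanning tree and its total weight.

Applying Kruskal's algorithm (sort edges by weight, add if no cycle):
  Add (1,5) w=3
  Add (0,1) w=4
  Add (1,2) w=4
  Add (5,6) w=5
  Add (2,3) w=6
  Add (1,4) w=7
  Skip (0,3) w=8 (creates cycle)
  Skip (4,5) w=8 (creates cycle)
  Skip (0,2) w=15 (creates cycle)
MST weight = 29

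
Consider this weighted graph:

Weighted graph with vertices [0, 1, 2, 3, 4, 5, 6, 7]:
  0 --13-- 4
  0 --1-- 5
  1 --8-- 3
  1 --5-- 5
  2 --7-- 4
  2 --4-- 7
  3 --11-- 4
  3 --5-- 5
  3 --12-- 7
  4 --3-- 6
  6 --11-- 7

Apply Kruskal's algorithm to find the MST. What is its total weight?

Applying Kruskal's algorithm (sort edges by weight, add if no cycle):
  Add (0,5) w=1
  Add (4,6) w=3
  Add (2,7) w=4
  Add (1,5) w=5
  Add (3,5) w=5
  Add (2,4) w=7
  Skip (1,3) w=8 (creates cycle)
  Add (3,4) w=11
  Skip (6,7) w=11 (creates cycle)
  Skip (3,7) w=12 (creates cycle)
  Skip (0,4) w=13 (creates cycle)
MST weight = 36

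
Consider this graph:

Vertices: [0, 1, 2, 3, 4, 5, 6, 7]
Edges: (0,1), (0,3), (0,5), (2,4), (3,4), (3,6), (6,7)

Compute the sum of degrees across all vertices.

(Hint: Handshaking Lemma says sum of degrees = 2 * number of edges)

Count edges: 7 edges.
By Handshaking Lemma: sum of degrees = 2 * 7 = 14.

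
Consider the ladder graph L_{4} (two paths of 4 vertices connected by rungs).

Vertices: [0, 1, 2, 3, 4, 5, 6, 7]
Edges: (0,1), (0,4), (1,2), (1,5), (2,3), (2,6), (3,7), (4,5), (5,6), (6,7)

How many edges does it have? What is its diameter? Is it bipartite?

Ladder graph L_{4}: 4 rungs + 2 * (4-1) path edges = 4 + 6 = 10 edges.
Diameter = 4.
Ladder graphs are bipartite (alternating coloring along each path).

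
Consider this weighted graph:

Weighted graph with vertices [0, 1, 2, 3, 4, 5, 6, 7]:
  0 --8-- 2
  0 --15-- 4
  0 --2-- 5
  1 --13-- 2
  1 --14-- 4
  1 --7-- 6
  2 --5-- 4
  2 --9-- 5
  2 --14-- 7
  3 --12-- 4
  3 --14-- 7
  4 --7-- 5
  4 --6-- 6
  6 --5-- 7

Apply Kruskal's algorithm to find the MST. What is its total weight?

Applying Kruskal's algorithm (sort edges by weight, add if no cycle):
  Add (0,5) w=2
  Add (2,4) w=5
  Add (6,7) w=5
  Add (4,6) w=6
  Add (1,6) w=7
  Add (4,5) w=7
  Skip (0,2) w=8 (creates cycle)
  Skip (2,5) w=9 (creates cycle)
  Add (3,4) w=12
  Skip (1,2) w=13 (creates cycle)
  Skip (1,4) w=14 (creates cycle)
  Skip (2,7) w=14 (creates cycle)
  Skip (3,7) w=14 (creates cycle)
  Skip (0,4) w=15 (creates cycle)
MST weight = 44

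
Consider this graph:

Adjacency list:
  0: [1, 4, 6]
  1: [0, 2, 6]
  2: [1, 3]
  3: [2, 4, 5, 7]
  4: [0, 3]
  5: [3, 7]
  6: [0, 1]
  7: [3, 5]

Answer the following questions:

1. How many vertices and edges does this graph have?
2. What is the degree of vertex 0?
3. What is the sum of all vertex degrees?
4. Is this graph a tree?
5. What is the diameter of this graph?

Count: 8 vertices, 10 edges.
Vertex 0 has neighbors [1, 4, 6], degree = 3.
Handshaking lemma: 2 * 10 = 20.
A tree on 8 vertices has 7 edges. This graph has 10 edges (3 extra). Not a tree.
Diameter (longest shortest path) = 4.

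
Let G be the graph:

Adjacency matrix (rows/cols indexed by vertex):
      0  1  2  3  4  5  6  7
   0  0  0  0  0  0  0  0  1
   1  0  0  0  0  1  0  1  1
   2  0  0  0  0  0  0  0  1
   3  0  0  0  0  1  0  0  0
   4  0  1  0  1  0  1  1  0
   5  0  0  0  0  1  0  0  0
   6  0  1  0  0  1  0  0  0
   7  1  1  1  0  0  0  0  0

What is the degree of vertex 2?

Vertex 2 has neighbors [7], so deg(2) = 1.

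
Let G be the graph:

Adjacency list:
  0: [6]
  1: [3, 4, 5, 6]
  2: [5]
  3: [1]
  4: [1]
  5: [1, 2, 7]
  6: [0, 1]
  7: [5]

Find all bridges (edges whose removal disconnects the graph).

A bridge is an edge whose removal increases the number of connected components.
Bridges found: (0,6), (1,3), (1,4), (1,5), (1,6), (2,5), (5,7)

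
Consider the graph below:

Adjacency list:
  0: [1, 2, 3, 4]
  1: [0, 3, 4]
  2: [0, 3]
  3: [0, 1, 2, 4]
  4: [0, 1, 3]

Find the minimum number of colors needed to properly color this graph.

The graph has a maximum clique of size 4 (lower bound on chromatic number).
A valid 4-coloring: {0: 0, 1: 2, 2: 2, 3: 1, 4: 3}.
Chromatic number = 4.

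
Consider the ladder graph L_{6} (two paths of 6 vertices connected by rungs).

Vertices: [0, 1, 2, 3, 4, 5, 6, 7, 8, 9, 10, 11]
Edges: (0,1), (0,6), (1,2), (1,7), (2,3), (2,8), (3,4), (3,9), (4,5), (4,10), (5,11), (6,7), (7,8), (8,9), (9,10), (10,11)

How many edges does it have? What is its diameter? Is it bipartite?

Ladder graph L_{6}: 6 rungs + 2 * (6-1) path edges = 6 + 10 = 16 edges.
Diameter = 6.
Ladder graphs are bipartite (alternating coloring along each path).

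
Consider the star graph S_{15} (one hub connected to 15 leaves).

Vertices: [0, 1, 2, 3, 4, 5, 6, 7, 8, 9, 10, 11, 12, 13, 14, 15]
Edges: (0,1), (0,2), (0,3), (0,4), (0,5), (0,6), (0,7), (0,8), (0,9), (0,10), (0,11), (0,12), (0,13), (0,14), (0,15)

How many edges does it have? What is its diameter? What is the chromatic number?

Star graph S_{15}: the hub connects to all 15 leaves.
Edges = 15.
Diameter = 2 (any leaf to hub is 1, leaf to leaf through hub is 2).
Star graphs are bipartite (hub vs leaves), so chromatic number = 2.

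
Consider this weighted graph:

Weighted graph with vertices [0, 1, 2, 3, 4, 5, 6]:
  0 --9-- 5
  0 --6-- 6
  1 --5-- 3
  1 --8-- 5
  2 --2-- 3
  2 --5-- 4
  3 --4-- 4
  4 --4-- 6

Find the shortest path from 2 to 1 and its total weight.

Using Dijkstra's algorithm from vertex 2:
Shortest path: 2 -> 3 -> 1
Total weight: 2 + 5 = 7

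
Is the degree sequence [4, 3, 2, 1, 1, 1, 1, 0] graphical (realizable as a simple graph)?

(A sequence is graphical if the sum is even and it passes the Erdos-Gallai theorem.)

Sum of degrees = 13. Sum is odd, so the sequence is NOT graphical.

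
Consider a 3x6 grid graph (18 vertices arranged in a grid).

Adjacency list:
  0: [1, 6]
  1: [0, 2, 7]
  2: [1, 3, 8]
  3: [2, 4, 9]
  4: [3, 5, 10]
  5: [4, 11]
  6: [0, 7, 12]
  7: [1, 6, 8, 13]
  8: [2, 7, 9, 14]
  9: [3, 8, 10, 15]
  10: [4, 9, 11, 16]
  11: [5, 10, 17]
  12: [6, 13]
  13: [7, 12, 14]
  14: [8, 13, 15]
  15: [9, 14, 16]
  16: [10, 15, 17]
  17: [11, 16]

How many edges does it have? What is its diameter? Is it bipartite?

A 3x6 grid has 12 vertical edges and 15 horizontal edges.
Total edges = 12 + 15 = 27.
Diameter = (3-1) + (6-1) = 7 (corner to opposite corner).
Grid graphs are bipartite (checkerboard coloring).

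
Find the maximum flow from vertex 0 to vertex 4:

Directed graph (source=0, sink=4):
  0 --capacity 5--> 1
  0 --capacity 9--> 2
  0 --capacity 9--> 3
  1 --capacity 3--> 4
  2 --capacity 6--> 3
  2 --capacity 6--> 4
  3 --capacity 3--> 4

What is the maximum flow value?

Computing max flow:
  Flow on (0->1): 3/5
  Flow on (0->2): 6/9
  Flow on (0->3): 3/9
  Flow on (1->4): 3/3
  Flow on (2->4): 6/6
  Flow on (3->4): 3/3
Maximum flow = 12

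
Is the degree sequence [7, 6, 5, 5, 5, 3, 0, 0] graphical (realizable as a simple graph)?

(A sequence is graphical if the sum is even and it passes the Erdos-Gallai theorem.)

Sum of degrees = 31. Sum is odd, so the sequence is NOT graphical.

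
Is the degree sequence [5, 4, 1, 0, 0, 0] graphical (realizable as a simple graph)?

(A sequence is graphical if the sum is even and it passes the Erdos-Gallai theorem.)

Sum of degrees = 10. Sum is even but fails Erdos-Gallai. The sequence is NOT graphical.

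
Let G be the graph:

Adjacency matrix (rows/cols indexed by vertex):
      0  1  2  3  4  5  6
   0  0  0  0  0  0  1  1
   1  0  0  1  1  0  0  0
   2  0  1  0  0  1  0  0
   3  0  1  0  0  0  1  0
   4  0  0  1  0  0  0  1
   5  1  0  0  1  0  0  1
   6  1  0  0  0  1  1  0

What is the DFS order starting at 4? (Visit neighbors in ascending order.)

DFS from vertex 4 (neighbors processed in ascending order):
Visit order: 4, 2, 1, 3, 5, 0, 6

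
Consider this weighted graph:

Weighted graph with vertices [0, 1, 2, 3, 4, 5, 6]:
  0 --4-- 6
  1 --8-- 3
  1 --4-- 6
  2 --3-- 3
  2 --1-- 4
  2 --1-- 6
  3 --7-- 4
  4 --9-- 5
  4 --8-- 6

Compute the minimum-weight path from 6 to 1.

Using Dijkstra's algorithm from vertex 6:
Shortest path: 6 -> 1
Total weight: 4 = 4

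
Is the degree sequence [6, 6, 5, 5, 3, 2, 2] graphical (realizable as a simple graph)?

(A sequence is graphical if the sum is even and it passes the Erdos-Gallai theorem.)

Sum of degrees = 29. Sum is odd, so the sequence is NOT graphical.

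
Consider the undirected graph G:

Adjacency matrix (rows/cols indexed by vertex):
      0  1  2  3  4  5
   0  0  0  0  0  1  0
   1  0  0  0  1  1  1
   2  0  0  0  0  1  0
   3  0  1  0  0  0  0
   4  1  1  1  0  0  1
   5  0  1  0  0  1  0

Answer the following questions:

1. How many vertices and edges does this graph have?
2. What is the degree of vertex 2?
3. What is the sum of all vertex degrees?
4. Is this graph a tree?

Count: 6 vertices, 6 edges.
Vertex 2 has neighbors [4], degree = 1.
Handshaking lemma: 2 * 6 = 12.
A tree on 6 vertices has 5 edges. This graph has 6 edges (1 extra). Not a tree.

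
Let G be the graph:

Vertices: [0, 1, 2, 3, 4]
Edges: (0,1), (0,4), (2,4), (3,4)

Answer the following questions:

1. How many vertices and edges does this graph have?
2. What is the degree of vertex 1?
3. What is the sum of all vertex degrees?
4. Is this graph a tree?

Count: 5 vertices, 4 edges.
Vertex 1 has neighbors [0], degree = 1.
Handshaking lemma: 2 * 4 = 8.
A graph is a tree iff it is connected and has exactly n-1 edges. This graph is connected (all 5 vertices in one component) and has 5-1 = 4 edges. It is a tree.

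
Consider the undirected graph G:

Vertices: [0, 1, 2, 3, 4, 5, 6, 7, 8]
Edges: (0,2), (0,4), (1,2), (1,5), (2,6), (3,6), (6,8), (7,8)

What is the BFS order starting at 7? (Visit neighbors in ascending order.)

BFS from vertex 7 (neighbors processed in ascending order):
Visit order: 7, 8, 6, 2, 3, 0, 1, 4, 5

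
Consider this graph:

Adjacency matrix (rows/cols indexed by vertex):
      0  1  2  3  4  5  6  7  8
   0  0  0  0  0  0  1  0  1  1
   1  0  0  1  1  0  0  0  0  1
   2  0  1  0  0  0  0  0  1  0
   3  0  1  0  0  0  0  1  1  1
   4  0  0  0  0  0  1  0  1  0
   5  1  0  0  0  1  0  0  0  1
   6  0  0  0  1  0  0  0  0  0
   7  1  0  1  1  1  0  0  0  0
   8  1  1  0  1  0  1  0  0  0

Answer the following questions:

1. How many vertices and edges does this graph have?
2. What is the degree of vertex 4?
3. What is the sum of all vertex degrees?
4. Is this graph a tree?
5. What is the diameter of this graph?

Count: 9 vertices, 13 edges.
Vertex 4 has neighbors [5, 7], degree = 2.
Handshaking lemma: 2 * 13 = 26.
A tree on 9 vertices has 8 edges. This graph has 13 edges (5 extra). Not a tree.
Diameter (longest shortest path) = 3.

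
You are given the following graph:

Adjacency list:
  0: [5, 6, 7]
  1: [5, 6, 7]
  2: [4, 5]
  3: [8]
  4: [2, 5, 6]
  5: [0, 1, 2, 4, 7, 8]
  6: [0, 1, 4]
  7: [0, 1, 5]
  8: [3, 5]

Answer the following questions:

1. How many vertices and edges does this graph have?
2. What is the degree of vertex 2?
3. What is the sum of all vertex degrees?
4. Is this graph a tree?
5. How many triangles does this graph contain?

Count: 9 vertices, 13 edges.
Vertex 2 has neighbors [4, 5], degree = 2.
Handshaking lemma: 2 * 13 = 26.
A tree on 9 vertices has 8 edges. This graph has 13 edges (5 extra). Not a tree.
Number of triangles = 3.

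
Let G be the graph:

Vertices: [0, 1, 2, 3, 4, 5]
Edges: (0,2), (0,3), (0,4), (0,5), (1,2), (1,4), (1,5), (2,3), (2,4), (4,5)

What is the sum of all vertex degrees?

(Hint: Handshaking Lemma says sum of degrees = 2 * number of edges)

Count edges: 10 edges.
By Handshaking Lemma: sum of degrees = 2 * 10 = 20.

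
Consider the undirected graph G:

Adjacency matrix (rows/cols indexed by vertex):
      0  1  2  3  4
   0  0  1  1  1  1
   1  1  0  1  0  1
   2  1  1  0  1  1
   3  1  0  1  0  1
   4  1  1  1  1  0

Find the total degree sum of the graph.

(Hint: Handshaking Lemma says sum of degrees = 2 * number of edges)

Count edges: 9 edges.
By Handshaking Lemma: sum of degrees = 2 * 9 = 18.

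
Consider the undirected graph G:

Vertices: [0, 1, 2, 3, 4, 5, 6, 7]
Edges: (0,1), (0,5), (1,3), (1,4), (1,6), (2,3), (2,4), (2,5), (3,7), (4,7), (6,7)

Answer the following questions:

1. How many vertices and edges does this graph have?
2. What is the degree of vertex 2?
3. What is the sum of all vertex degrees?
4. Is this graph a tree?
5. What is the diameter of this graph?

Count: 8 vertices, 11 edges.
Vertex 2 has neighbors [3, 4, 5], degree = 3.
Handshaking lemma: 2 * 11 = 22.
A tree on 8 vertices has 7 edges. This graph has 11 edges (4 extra). Not a tree.
Diameter (longest shortest path) = 3.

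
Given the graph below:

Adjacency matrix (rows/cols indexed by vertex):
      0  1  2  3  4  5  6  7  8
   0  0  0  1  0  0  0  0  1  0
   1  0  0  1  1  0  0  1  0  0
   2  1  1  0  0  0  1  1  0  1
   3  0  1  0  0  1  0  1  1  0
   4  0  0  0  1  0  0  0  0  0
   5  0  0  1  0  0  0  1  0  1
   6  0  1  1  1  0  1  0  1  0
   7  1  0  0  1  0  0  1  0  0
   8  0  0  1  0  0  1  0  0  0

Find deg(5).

Vertex 5 has neighbors [2, 6, 8], so deg(5) = 3.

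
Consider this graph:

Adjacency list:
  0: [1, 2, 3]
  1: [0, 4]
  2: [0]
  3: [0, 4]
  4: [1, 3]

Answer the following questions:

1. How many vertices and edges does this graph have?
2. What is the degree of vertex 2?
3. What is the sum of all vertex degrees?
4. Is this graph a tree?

Count: 5 vertices, 5 edges.
Vertex 2 has neighbors [0], degree = 1.
Handshaking lemma: 2 * 5 = 10.
A tree on 5 vertices has 4 edges. This graph has 5 edges (1 extra). Not a tree.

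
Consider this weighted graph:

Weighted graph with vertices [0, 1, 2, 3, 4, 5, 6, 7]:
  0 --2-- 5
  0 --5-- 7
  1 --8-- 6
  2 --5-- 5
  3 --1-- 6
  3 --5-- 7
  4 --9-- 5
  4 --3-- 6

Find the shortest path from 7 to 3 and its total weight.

Using Dijkstra's algorithm from vertex 7:
Shortest path: 7 -> 3
Total weight: 5 = 5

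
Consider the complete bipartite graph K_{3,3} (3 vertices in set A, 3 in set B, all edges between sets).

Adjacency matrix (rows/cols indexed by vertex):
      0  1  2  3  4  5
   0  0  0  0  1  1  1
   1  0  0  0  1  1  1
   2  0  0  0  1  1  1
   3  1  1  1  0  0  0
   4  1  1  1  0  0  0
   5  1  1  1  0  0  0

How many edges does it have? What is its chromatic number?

K_{3,3} has 3 * 3 = 9 edges.
Bipartite graphs have chromatic number 2 (color each partition differently).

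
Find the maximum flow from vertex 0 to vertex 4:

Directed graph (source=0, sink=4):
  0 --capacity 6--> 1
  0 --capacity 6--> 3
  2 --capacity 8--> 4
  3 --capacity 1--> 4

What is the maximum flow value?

Computing max flow:
  Flow on (0->3): 1/6
  Flow on (3->4): 1/1
Maximum flow = 1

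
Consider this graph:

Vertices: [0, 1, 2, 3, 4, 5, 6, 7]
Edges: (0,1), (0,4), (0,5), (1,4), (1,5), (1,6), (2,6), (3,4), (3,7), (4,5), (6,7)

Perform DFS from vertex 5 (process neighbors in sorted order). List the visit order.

DFS from vertex 5 (neighbors processed in ascending order):
Visit order: 5, 0, 1, 4, 3, 7, 6, 2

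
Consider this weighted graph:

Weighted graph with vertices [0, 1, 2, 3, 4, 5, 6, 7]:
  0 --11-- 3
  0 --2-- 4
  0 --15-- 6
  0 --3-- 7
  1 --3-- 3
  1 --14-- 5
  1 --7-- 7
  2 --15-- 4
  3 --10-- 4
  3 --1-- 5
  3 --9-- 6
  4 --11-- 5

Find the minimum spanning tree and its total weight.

Applying Kruskal's algorithm (sort edges by weight, add if no cycle):
  Add (3,5) w=1
  Add (0,4) w=2
  Add (0,7) w=3
  Add (1,3) w=3
  Add (1,7) w=7
  Add (3,6) w=9
  Skip (3,4) w=10 (creates cycle)
  Skip (0,3) w=11 (creates cycle)
  Skip (4,5) w=11 (creates cycle)
  Skip (1,5) w=14 (creates cycle)
  Skip (0,6) w=15 (creates cycle)
  Add (2,4) w=15
MST weight = 40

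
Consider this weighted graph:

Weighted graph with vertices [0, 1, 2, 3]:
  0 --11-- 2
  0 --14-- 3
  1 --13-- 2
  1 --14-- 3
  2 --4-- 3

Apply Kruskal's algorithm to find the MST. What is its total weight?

Applying Kruskal's algorithm (sort edges by weight, add if no cycle):
  Add (2,3) w=4
  Add (0,2) w=11
  Add (1,2) w=13
  Skip (0,3) w=14 (creates cycle)
  Skip (1,3) w=14 (creates cycle)
MST weight = 28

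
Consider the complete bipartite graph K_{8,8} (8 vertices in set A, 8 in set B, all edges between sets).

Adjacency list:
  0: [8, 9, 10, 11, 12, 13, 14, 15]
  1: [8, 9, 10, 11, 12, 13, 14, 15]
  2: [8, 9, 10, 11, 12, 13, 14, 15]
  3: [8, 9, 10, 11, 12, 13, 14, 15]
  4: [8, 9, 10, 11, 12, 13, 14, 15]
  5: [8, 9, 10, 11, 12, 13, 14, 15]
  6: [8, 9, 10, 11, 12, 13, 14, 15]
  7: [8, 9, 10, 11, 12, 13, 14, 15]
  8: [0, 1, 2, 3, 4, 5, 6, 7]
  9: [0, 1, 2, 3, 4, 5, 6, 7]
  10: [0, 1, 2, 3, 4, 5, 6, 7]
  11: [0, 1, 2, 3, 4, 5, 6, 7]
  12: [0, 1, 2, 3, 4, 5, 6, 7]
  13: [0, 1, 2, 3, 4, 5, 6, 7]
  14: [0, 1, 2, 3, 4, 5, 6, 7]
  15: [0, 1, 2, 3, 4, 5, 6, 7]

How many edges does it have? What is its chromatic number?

K_{8,8} has 8 * 8 = 64 edges.
Bipartite graphs have chromatic number 2 (color each partition differently).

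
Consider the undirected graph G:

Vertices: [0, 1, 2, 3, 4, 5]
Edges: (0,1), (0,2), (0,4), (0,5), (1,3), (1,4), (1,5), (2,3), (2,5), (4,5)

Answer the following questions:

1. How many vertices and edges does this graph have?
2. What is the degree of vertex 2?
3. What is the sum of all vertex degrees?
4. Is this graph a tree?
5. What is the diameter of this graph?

Count: 6 vertices, 10 edges.
Vertex 2 has neighbors [0, 3, 5], degree = 3.
Handshaking lemma: 2 * 10 = 20.
A tree on 6 vertices has 5 edges. This graph has 10 edges (5 extra). Not a tree.
Diameter (longest shortest path) = 2.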